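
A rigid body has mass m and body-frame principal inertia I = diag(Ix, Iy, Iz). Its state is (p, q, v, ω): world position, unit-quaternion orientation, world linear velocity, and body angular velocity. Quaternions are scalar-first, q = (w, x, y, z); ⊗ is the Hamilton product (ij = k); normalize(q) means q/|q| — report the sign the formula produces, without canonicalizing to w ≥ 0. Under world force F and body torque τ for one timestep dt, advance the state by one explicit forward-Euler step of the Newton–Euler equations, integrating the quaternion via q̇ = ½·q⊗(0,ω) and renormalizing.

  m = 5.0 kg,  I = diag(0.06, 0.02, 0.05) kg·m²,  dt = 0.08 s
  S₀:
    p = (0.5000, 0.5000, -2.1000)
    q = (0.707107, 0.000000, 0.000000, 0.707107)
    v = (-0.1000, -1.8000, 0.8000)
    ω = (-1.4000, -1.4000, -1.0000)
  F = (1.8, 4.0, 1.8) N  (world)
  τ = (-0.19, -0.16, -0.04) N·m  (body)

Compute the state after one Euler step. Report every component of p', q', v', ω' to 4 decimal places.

angular accel α = (-3.8667, -8.7000, 0.7680)
ω + α·dt = (-1.7093, -2.0960, -0.9386)
2q̇ = q⊗(0,ω) = (0.7071070, 0.0000000, -1.9798996, -0.7071070)
q' = normalize(q + ½dt·q⊗(0,ω)) = (0.7325, 0.0000, -0.0789, 0.6762)
linear accel F/m = (0.3600, 0.8000, 0.3600)
p + v·dt = (0.4920, 0.3560, -2.0360)
new velocity v' = (-0.0712, -1.7360, 0.8288)

p' = (0.4920, 0.3560, -2.0360)
q' = (0.7325, 0.0000, -0.0789, 0.6762)
v' = (-0.0712, -1.7360, 0.8288)
ω' = (-1.7093, -2.0960, -0.9386)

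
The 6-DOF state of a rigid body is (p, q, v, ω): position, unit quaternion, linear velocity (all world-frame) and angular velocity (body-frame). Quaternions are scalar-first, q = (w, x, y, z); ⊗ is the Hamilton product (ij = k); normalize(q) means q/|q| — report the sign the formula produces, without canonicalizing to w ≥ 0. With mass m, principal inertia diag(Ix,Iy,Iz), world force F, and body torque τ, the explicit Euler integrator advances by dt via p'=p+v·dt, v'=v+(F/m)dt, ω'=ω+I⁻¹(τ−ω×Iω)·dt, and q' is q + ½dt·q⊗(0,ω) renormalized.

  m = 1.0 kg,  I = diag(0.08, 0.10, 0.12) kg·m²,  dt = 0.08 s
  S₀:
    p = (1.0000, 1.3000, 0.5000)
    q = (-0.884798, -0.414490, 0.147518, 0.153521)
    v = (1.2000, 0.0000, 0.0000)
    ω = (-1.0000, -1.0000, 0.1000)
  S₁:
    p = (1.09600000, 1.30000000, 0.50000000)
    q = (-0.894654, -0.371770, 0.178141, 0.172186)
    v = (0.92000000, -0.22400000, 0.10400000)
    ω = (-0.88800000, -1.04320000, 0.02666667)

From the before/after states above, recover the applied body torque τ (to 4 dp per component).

ω₁ − ω₀ = (0.11200000, -0.04320000, -0.07333333)
τ = I·(Δω/dt) + ω₀×(Iω₀) = (0.1100, -0.0500, -0.0900)

τ = (0.1100, -0.0500, -0.0900)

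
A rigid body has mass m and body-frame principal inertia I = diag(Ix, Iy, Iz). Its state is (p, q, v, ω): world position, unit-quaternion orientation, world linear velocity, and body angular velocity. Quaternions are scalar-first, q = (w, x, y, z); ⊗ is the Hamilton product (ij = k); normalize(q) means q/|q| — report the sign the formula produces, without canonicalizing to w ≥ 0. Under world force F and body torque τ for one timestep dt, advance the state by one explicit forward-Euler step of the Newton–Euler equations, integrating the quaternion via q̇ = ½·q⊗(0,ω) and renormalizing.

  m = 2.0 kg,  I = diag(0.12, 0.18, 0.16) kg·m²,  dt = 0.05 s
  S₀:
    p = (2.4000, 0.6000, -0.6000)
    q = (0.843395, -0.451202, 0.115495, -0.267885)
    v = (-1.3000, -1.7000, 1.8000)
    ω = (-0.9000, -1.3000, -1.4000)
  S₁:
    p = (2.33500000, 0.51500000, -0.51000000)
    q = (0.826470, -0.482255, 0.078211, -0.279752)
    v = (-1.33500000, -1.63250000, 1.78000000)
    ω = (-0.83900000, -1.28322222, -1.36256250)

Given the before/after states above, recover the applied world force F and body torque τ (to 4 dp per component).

F = (-1.4000, 2.7000, -0.8000)
τ = (0.1100, 0.0100, 0.1900)

rate change Δω = (0.06100000, 0.01677778, 0.03743750)
ω₀×(Iω₀) = (-0.0364, -0.0504, 0.0702)
applied torque τ = (0.1100, 0.0100, 0.1900)
velocity change Δv = (-0.03500000, 0.06750000, -0.02000000)
m·(v₁−v₀)/dt = (-1.4000, 2.7000, -0.8000)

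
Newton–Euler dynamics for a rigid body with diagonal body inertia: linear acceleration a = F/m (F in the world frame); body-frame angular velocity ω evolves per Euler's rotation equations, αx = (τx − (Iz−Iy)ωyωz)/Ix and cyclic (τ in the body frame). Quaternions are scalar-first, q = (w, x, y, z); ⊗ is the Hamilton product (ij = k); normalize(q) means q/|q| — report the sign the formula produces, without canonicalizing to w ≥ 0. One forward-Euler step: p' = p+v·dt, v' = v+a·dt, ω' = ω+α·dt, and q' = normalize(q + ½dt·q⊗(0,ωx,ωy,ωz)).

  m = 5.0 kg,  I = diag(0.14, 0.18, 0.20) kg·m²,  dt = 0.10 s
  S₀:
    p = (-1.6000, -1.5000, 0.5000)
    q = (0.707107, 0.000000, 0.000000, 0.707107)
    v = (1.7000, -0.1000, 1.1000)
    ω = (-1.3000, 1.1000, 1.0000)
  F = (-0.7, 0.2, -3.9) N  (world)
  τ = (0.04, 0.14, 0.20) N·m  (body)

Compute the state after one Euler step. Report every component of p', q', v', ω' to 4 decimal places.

p + v·dt = (-1.4300, -1.5100, 0.6100)
v' = v + a·dt = (1.6860, -0.0960, 1.0220)
angular accel α = (0.1286, 0.3444, 1.2860)
ω' = ω + α·dt = (-1.2871, 1.1344, 1.1286)
q⊗(0,ω) = (-0.7071070, -1.6970568, -0.1414214, 0.7071070)
q' = normalize(q + ½dt·q⊗(0,ω)) = (0.6685, -0.0844, -0.0070, 0.7389)

p' = (-1.4300, -1.5100, 0.6100)
q' = (0.6685, -0.0844, -0.0070, 0.7389)
v' = (1.6860, -0.0960, 1.0220)
ω' = (-1.2871, 1.1344, 1.1286)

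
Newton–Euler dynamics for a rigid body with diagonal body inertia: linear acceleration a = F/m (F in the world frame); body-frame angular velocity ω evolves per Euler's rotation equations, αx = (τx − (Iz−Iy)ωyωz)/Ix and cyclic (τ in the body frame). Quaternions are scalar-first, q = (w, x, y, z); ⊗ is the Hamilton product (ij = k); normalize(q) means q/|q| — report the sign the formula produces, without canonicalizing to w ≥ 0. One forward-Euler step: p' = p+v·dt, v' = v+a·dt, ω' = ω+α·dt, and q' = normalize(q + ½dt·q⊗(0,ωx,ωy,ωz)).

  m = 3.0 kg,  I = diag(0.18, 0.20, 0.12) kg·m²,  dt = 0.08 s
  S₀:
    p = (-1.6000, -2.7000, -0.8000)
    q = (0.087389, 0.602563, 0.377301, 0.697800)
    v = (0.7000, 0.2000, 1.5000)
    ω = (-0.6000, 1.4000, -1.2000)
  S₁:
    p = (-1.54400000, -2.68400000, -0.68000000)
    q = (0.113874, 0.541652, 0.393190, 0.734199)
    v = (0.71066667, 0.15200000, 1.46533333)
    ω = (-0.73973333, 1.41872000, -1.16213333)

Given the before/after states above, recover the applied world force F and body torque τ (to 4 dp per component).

F = (0.4000, -1.8000, -1.3000)
τ = (-0.1800, 0.0900, 0.0400)

v₁ − v₀ = (0.01066667, -0.04800000, -0.03466667)
F = m·Δv/dt = (0.4000, -1.8000, -1.3000)
rate change Δω = (-0.13973333, 0.01872000, 0.03786667)
ω₀×(Iω₀) = (0.1344, 0.0432, -0.0168)
applied torque τ = (-0.1800, 0.0900, 0.0400)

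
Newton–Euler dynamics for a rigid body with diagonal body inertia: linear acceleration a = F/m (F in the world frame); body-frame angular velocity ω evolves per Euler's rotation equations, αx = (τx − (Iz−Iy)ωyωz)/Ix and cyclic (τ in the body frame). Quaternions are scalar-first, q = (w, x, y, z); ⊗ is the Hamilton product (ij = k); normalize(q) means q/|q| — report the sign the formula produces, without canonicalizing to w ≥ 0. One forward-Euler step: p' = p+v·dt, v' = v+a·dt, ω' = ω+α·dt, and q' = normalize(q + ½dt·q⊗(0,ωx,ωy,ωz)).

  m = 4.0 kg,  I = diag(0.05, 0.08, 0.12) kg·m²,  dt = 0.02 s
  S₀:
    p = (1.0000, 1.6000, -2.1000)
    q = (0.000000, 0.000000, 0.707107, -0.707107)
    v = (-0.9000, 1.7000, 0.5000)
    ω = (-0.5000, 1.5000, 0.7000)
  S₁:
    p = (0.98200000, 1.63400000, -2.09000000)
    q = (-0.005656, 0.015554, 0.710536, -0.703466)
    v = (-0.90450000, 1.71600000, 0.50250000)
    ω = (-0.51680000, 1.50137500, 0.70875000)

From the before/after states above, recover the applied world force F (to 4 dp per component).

F = (-0.9000, 3.2000, 0.5000)

Δv = v₁−v₀ = (-0.00450000, 0.01600000, 0.00250000)
applied force F = (-0.9000, 3.2000, 0.5000)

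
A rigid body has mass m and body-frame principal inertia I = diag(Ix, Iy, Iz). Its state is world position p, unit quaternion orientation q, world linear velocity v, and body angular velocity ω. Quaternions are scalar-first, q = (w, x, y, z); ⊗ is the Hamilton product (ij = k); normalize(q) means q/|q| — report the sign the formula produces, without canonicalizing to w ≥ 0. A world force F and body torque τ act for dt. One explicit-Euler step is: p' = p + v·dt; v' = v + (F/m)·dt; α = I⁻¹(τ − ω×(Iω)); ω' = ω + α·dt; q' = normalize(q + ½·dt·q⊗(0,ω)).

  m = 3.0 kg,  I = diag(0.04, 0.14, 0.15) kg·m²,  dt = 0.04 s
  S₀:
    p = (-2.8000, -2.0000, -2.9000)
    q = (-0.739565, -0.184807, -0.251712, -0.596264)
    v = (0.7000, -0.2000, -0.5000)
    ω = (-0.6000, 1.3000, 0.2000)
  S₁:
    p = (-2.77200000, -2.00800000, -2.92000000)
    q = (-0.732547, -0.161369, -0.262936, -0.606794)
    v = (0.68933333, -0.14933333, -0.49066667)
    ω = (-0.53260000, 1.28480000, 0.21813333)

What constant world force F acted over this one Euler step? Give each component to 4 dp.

velocity change Δv = (-0.01066667, 0.05066667, 0.00933333)
applied force F = (-0.8000, 3.8000, 0.7000)

F = (-0.8000, 3.8000, 0.7000)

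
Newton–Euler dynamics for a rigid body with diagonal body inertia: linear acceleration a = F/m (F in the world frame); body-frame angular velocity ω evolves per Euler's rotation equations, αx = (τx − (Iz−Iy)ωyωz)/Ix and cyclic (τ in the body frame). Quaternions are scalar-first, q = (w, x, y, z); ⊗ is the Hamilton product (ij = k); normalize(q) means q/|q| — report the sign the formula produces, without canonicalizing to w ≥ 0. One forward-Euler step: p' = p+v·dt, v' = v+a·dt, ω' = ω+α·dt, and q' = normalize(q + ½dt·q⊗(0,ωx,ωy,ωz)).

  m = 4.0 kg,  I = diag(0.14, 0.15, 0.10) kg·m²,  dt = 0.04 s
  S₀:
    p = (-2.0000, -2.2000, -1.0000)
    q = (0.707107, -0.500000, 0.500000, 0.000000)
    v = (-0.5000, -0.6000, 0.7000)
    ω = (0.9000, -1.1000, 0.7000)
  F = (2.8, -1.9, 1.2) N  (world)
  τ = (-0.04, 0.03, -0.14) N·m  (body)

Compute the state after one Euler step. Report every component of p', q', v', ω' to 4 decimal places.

p' = (-2.0200, -2.2240, -0.9720)
q' = (0.7267, -0.4800, 0.4912, 0.0119)
v' = (-0.4720, -0.6190, 0.7120)
ω' = (0.8776, -1.0987, 0.6480)

gyro term ω×Iω = (0.0385, 0.0252, -0.0099)
angular accel α = (-0.5607, 0.0320, -1.3010)
new body rate ω' = (0.8776, -1.0987, 0.6480)
Hamilton product q⊗(0,ω) = (1.0000000, 0.9863963, -0.4278177, 0.5949749)
q' = normalize(q + ½dt·q⊗(0,ω)) = (0.7267, -0.4800, 0.4912, 0.0119)
a = (0.7000, -0.4750, 0.3000)
p + v·dt = (-2.0200, -2.2240, -0.9720)
v' = v + a·dt = (-0.4720, -0.6190, 0.7120)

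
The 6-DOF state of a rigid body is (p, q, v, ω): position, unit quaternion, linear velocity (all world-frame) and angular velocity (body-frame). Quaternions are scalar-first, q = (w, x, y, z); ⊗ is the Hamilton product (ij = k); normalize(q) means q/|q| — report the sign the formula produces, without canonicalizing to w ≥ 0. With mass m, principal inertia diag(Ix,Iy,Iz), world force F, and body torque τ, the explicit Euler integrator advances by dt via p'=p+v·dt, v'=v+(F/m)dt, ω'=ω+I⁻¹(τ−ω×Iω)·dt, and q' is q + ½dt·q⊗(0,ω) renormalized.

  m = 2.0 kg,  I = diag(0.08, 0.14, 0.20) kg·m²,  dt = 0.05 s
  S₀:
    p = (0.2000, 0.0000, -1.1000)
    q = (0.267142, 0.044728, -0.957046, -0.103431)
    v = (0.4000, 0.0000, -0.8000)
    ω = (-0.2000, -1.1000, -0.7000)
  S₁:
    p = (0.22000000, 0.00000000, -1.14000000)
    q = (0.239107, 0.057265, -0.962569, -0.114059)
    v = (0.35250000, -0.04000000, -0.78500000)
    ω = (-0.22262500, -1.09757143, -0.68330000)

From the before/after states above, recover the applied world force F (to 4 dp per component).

Δv = v₁−v₀ = (-0.04750000, -0.04000000, 0.01500000)
F = m·Δv/dt = (-1.9000, -1.6000, 0.6000)

F = (-1.9000, -1.6000, 0.6000)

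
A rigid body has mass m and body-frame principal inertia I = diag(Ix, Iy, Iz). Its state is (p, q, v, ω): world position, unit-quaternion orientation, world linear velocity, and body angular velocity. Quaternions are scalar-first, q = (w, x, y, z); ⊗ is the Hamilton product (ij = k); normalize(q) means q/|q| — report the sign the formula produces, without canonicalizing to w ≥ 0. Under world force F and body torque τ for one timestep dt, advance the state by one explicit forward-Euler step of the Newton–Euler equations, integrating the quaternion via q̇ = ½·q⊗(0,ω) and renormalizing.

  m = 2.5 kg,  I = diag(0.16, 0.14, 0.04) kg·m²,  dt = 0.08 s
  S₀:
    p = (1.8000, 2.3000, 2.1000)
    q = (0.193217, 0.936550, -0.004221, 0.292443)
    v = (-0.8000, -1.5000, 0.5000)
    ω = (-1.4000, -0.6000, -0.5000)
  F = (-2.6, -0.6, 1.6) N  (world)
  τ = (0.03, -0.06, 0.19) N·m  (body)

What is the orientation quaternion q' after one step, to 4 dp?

q' = (0.2509, 0.9309, -0.0065, 0.2653)

q⊗(0,ω) = (1.4548589, -0.0929275, -0.0570754, -0.6644479)
updated quaternion q' = (0.2509, 0.9309, -0.0065, 0.2653)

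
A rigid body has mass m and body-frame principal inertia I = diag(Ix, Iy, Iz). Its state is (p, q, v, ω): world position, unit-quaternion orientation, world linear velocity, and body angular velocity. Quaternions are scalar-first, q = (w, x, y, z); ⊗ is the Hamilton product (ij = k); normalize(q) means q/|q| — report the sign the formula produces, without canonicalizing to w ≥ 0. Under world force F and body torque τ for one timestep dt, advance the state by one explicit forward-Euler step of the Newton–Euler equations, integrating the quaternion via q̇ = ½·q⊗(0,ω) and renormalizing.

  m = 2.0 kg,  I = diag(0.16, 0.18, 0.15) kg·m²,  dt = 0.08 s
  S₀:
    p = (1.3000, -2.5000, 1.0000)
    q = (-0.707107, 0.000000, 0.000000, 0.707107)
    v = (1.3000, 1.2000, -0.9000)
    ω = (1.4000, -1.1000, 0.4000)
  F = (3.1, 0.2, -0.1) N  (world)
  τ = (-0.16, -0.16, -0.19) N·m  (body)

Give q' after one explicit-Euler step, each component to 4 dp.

2q̇ = q⊗(0,ω) = (-0.2828428, -0.2121321, 1.7677675, -0.2828428)
q' = normalize(q + ½dt·q⊗(0,ω)) = (-0.7165, -0.0085, 0.0705, 0.6939)

q' = (-0.7165, -0.0085, 0.0705, 0.6939)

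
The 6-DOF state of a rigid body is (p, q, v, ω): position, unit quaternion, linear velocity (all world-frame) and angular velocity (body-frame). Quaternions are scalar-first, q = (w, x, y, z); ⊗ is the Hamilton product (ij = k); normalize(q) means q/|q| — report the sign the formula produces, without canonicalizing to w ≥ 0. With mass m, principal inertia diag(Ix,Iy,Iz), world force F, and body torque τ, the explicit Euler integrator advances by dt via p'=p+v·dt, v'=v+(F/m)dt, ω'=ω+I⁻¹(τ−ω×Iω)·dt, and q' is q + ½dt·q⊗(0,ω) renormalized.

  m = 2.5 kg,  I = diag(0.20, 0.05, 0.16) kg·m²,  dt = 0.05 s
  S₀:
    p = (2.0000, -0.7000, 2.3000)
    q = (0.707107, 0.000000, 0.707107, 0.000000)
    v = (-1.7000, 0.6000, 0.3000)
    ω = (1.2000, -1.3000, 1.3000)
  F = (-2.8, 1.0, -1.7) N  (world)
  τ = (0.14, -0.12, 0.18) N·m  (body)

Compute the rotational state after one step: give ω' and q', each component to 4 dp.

gyro term ω×Iω = (-0.1859, 0.0624, 0.2340)
angular accel α = (1.6295, -3.6480, -0.3375)
ω' = ω + α·dt = (1.2815, -1.4824, 1.2831)
q⊗(0,ω) = (0.9192391, 1.7677675, -0.9192391, 0.0707107)
q + ½dt·q⊗(0,ω), renormalized = (0.7290, 0.0441, 0.6831, 0.0018)

ω' = (1.2815, -1.4824, 1.2831)
q' = (0.7290, 0.0441, 0.6831, 0.0018)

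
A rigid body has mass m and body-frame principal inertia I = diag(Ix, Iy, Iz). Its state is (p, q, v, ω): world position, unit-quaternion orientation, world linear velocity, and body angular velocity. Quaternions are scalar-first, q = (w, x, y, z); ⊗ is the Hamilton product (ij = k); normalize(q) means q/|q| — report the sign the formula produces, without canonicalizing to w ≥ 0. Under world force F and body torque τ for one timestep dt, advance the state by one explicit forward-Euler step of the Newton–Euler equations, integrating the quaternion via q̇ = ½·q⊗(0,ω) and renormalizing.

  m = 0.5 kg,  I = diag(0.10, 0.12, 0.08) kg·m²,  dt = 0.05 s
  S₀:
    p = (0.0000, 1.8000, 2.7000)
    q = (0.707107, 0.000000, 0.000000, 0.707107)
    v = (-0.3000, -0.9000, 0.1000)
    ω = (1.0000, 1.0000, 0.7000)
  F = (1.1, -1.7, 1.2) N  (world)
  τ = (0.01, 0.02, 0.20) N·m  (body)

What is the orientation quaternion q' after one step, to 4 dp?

q⊗(0,ω) = (-0.4949749, 0.0000000, 1.4142140, 0.4949749)
q + ½dt·q⊗(0,ω), renormalized = (0.6942, 0.0000, 0.0353, 0.7189)

q' = (0.6942, 0.0000, 0.0353, 0.7189)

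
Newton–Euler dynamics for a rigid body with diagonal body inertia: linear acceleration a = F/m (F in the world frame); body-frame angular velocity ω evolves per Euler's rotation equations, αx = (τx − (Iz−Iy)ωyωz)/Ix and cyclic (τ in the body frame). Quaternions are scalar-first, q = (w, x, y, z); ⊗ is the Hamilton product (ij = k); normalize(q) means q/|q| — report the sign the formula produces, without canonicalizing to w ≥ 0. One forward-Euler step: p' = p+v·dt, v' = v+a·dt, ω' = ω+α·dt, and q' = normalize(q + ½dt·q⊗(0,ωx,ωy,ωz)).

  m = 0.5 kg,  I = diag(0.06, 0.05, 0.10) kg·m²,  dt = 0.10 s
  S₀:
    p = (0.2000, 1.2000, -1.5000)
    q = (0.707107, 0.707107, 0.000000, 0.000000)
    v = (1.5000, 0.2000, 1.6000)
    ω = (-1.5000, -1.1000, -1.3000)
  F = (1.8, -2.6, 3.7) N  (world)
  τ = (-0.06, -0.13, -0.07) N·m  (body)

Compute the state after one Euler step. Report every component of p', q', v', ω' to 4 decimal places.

a = F/m = (3.6000, -5.2000, 7.4000)
p + v·dt = (0.3500, 1.2200, -1.3400)
new velocity v' = (1.8600, -0.3200, 2.3400)
ω×(Iω) gyroscopic = (0.0715, -0.0780, -0.0165)
α = I⁻¹(τ − ω×Iω) = (-2.1917, -1.0400, -0.5350)
ω' = ω + α·dt = (-1.7192, -1.2040, -1.3535)
Hamilton product q⊗(0,ω) = (1.0606605, -1.0606605, 0.1414214, -1.6970568)
q' = normalize(q + ½dt·q⊗(0,ω)) = (0.7553, 0.6499, 0.0070, -0.0843)

p' = (0.3500, 1.2200, -1.3400)
q' = (0.7553, 0.6499, 0.0070, -0.0843)
v' = (1.8600, -0.3200, 2.3400)
ω' = (-1.7192, -1.2040, -1.3535)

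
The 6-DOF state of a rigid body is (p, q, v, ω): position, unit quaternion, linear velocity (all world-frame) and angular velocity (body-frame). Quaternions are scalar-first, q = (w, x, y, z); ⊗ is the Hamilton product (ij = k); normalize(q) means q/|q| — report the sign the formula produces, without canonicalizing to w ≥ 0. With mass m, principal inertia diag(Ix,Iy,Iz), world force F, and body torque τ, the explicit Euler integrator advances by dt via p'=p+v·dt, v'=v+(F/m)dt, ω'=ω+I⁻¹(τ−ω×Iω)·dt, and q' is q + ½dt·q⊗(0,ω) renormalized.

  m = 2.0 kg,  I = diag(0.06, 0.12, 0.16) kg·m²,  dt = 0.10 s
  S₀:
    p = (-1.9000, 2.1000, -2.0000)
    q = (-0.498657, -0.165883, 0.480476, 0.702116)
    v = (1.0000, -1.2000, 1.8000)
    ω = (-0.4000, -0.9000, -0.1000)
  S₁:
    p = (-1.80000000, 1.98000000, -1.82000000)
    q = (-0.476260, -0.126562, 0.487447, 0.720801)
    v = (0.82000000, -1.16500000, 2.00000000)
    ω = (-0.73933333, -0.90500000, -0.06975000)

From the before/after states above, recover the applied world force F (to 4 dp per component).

Δv = v₁−v₀ = (-0.18000000, 0.03500000, 0.20000000)
applied force F = (-3.6000, 0.7000, 4.0000)

F = (-3.6000, 0.7000, 4.0000)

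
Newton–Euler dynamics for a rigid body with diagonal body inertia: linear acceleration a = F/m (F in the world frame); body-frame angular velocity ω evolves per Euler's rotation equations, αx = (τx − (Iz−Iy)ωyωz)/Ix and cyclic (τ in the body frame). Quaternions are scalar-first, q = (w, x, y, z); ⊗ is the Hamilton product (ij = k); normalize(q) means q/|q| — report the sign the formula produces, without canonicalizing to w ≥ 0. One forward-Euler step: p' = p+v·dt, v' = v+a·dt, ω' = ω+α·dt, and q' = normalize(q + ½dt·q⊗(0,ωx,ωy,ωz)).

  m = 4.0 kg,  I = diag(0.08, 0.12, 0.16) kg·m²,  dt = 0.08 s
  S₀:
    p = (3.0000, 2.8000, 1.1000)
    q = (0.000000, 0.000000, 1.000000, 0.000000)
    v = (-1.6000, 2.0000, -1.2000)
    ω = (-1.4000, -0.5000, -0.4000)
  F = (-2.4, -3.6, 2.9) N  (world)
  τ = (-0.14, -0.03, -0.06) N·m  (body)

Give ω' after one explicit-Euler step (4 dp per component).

ω' = (-1.5480, -0.4901, -0.4440)

ω×(Iω) gyroscopic = (0.0080, -0.0448, 0.0280)
α = I⁻¹(τ − ω×Iω) = (-1.8500, 0.1233, -0.5500)
new body rate ω' = (-1.5480, -0.4901, -0.4440)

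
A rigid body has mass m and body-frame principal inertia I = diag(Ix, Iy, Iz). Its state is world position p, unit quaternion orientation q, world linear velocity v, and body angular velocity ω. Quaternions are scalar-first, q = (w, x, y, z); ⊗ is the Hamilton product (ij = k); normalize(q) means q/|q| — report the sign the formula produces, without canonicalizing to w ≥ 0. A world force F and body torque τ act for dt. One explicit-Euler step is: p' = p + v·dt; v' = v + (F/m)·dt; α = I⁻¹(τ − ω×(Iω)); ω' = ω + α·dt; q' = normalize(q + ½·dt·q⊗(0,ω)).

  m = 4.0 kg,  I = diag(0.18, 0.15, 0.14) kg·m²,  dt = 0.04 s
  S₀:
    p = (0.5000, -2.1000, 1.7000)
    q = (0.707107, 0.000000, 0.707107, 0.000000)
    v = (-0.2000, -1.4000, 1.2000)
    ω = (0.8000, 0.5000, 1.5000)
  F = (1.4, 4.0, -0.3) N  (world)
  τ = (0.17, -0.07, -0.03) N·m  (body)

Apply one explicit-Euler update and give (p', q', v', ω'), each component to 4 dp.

precession coupling ω×(Iω) = (-0.0075, 0.0480, -0.0120)
(τ − ω×Iω)/I = (0.9861, -0.7867, -0.1286)
new body rate ω' = (0.8394, 0.4685, 1.4949)
2q̇ = q⊗(0,ω) = (-0.3535535, 1.6263461, 0.3535535, 0.4949749)
updated quaternion q' = (0.6996, 0.0325, 0.7137, 0.0099)
linear accel F/m = (0.3500, 1.0000, -0.0750)
p' = p + v·dt = (0.4920, -2.1560, 1.7480)
new velocity v' = (-0.1860, -1.3600, 1.1970)

p' = (0.4920, -2.1560, 1.7480)
q' = (0.6996, 0.0325, 0.7137, 0.0099)
v' = (-0.1860, -1.3600, 1.1970)
ω' = (0.8394, 0.4685, 1.4949)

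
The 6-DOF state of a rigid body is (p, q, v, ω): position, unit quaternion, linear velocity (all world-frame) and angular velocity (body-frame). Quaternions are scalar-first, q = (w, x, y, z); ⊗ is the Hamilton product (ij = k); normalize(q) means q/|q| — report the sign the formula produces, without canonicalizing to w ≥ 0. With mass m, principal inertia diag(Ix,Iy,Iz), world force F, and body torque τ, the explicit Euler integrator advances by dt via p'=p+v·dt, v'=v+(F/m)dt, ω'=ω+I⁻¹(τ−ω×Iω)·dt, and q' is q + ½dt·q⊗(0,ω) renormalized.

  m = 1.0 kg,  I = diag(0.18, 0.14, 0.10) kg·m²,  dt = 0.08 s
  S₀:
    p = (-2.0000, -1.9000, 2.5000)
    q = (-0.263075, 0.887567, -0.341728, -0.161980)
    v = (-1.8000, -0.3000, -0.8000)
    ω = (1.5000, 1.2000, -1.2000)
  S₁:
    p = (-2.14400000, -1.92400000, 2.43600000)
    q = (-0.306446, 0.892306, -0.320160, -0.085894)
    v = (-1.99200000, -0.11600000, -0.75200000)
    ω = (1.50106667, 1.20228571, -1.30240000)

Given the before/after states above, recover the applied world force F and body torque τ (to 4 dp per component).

F = (-2.4000, 2.3000, 0.6000)
τ = (0.0600, -0.1400, -0.2000)

v₁ − v₀ = (-0.19200000, 0.18400000, 0.04800000)
F = m·Δv/dt = (-2.4000, 2.3000, 0.6000)
Δω = ω₁−ω₀ = (0.00106667, 0.00228571, -0.10240000)
ω₀×(Iω₀) = (0.0576, -0.1440, -0.0720)
τ = I·(Δω/dt) + ω₀×(Iω₀) = (0.0600, -0.1400, -0.2000)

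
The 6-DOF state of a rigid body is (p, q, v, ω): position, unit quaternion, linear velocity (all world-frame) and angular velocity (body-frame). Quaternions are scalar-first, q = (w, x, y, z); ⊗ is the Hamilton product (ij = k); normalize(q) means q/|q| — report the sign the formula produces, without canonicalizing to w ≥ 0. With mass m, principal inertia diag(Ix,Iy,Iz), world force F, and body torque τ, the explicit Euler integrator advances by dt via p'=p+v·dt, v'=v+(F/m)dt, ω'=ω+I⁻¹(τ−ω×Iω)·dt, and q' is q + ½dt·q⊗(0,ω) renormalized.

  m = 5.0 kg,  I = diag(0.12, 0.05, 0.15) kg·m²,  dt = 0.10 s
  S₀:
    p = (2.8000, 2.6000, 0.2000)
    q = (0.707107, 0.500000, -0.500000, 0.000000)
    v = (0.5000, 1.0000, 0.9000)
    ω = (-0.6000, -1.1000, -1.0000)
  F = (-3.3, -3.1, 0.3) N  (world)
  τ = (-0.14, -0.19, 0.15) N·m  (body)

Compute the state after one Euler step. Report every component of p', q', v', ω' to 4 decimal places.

angular accel α = (-2.0833, -3.4400, 1.3080)
ω' = ω + α·dt = (-0.8083, -1.4440, -0.8692)
2q̇ = q⊗(0,ω) = (-0.2500000, 0.0757358, -0.2778177, -1.5571070)
q' = normalize(q + ½dt·q⊗(0,ω)) = (0.6924, 0.5022, -0.5122, -0.0776)
a = (-0.6600, -0.6200, 0.0600)
p' = p + v·dt = (2.8500, 2.7000, 0.2900)
v' = v + a·dt = (0.4340, 0.9380, 0.9060)

p' = (2.8500, 2.7000, 0.2900)
q' = (0.6924, 0.5022, -0.5122, -0.0776)
v' = (0.4340, 0.9380, 0.9060)
ω' = (-0.8083, -1.4440, -0.8692)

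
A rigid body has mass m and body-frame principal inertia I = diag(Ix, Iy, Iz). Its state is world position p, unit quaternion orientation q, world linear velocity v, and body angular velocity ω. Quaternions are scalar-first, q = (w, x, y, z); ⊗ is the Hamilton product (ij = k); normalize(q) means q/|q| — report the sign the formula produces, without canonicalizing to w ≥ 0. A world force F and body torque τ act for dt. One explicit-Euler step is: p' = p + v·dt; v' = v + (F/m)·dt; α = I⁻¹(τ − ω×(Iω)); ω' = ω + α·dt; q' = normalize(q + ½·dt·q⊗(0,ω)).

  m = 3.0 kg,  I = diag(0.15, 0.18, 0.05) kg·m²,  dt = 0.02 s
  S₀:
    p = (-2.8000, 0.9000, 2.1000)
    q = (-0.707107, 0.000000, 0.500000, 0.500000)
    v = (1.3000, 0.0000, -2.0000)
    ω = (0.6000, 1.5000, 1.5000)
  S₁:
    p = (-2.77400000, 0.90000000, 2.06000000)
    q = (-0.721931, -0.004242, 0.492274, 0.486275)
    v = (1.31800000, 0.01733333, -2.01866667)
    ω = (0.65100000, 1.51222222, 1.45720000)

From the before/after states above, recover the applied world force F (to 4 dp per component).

F = (2.7000, 2.6000, -2.8000)

Δv = v₁−v₀ = (0.01800000, 0.01733333, -0.01866667)
applied force F = (2.7000, 2.6000, -2.8000)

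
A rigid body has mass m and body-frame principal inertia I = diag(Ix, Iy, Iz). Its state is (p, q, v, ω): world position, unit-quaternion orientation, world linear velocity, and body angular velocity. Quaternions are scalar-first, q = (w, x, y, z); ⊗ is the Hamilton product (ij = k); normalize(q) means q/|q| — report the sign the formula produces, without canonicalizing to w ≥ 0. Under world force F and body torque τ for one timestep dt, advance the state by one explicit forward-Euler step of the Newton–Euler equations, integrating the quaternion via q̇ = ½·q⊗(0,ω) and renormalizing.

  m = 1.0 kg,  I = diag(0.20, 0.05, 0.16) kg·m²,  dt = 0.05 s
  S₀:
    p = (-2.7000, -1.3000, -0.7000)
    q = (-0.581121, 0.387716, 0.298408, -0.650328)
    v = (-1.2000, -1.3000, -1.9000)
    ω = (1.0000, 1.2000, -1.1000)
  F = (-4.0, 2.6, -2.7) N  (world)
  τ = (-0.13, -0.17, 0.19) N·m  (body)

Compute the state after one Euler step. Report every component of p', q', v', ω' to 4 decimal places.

a = F/m = (-4.0000, 2.6000, -2.7000)
p' = p + v·dt = (-2.7600, -1.3650, -0.7950)
v + (F/m)dt = (-1.4000, -1.1700, -2.0350)
(τ − ω×Iω)/I = (0.0760, -2.5200, 2.3125)
ω' = ω + α·dt = (1.0038, 1.0740, -0.9844)
q⊗(0,ω) = (-1.4611664, -0.1289762, -0.9211856, 0.8060843)
q + ½dt·q⊗(0,ω), renormalized = (-0.6169, 0.3841, 0.2751, -0.6295)

p' = (-2.7600, -1.3650, -0.7950)
q' = (-0.6169, 0.3841, 0.2751, -0.6295)
v' = (-1.4000, -1.1700, -2.0350)
ω' = (1.0038, 1.0740, -0.9844)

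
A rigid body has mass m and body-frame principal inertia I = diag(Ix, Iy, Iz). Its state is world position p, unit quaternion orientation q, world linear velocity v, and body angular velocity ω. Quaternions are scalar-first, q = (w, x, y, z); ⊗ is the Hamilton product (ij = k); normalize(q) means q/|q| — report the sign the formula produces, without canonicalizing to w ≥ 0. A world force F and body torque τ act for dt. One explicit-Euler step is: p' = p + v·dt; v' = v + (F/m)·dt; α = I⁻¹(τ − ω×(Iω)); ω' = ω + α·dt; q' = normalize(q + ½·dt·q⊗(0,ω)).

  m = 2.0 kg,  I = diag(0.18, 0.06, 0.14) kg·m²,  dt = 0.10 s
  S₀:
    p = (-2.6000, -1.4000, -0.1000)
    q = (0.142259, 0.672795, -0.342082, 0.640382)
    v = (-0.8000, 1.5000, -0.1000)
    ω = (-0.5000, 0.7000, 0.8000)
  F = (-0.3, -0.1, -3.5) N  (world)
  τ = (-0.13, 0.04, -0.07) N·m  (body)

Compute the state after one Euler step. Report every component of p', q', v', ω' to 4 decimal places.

p' = (-2.6800, -1.2500, -0.1100)
q' = (0.1452, 0.6321, -0.3794, 0.6599)
v' = (-0.8150, 1.4950, -0.2750)
ω' = (-0.5971, 0.7933, 0.7200)

linear accel F/m = (-0.1500, -0.0500, -1.7500)
p' = p + v·dt = (-2.6800, -1.2500, -0.1100)
new velocity v' = (-0.8150, 1.4950, -0.2750)
(τ − ω×Iω)/I = (-0.9711, 0.9333, -0.8000)
ω + α·dt = (-0.5971, 0.7933, 0.7200)
q⊗(0,ω) = (0.0635493, -0.7930625, -0.7588457, 0.4137227)
updated quaternion q' = (0.1452, 0.6321, -0.3794, 0.6599)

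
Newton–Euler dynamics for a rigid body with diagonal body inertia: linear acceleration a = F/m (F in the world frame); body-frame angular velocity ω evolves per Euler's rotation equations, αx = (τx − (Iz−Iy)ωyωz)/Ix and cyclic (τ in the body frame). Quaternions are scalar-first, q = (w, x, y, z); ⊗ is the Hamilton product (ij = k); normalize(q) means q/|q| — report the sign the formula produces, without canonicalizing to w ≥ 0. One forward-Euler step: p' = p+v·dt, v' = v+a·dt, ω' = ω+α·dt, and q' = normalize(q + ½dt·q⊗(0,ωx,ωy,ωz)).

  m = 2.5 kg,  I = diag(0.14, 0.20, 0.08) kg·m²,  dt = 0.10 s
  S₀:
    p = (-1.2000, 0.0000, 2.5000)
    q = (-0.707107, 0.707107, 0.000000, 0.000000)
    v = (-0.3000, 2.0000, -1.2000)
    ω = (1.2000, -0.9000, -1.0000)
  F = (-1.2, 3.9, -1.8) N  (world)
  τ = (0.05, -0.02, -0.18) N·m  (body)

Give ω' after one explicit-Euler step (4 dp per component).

ω×(Iω) gyroscopic = (-0.1080, -0.0720, -0.0648)
angular accel α = (1.1286, 0.2600, -1.4400)
new body rate ω' = (1.3129, -0.8740, -1.1440)

ω' = (1.3129, -0.8740, -1.1440)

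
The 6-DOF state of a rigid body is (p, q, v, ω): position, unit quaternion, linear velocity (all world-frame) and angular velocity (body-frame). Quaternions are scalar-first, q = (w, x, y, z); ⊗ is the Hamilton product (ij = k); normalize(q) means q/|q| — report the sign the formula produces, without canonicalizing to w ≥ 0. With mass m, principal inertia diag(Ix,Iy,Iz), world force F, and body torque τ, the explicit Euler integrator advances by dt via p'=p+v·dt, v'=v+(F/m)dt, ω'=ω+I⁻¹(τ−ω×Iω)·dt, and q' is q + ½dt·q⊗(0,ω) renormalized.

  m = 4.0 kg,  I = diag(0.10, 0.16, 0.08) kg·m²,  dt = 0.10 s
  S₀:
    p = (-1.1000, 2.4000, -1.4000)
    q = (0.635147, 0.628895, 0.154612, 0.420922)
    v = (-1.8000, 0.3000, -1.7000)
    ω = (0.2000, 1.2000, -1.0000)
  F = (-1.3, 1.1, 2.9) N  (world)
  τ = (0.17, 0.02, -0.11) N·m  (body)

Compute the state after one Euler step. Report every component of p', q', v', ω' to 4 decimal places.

linear accel F/m = (-0.3250, 0.2750, 0.7250)
p' = p + v·dt = (-1.2800, 2.4300, -1.5700)
v + (F/m)dt = (-1.8325, 0.3275, -1.6275)
gyro term ω×Iω = (0.0960, -0.0040, 0.0144)
angular accel α = (0.7400, 0.1500, -1.5550)
ω + α·dt = (0.2740, 1.2150, -1.1555)
Hamilton product q⊗(0,ω) = (0.1096086, -0.5326890, 1.4752558, 0.0886046)
q + ½dt·q⊗(0,ω), renormalized = (0.6387, 0.6004, 0.2277, 0.4240)

p' = (-1.2800, 2.4300, -1.5700)
q' = (0.6387, 0.6004, 0.2277, 0.4240)
v' = (-1.8325, 0.3275, -1.6275)
ω' = (0.2740, 1.2150, -1.1555)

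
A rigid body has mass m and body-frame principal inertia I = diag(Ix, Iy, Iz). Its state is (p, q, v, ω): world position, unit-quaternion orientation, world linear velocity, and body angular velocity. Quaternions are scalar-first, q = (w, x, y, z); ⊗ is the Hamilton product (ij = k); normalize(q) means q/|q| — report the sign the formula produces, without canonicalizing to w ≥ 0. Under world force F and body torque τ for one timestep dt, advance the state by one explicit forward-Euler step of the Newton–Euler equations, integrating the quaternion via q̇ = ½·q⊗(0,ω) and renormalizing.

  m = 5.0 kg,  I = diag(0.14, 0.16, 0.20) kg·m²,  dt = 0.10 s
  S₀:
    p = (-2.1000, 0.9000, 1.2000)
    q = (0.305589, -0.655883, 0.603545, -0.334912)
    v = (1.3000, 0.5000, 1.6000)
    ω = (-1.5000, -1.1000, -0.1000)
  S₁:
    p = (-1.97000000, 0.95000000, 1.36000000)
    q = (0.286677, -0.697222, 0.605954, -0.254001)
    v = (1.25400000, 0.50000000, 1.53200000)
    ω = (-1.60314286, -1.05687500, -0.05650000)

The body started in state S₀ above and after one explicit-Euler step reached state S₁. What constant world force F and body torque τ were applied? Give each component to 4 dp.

F = (-2.3000, 0.0000, -3.4000)
τ = (-0.1400, 0.0600, 0.1200)

Δω = ω₁−ω₀ = (-0.10314286, 0.04312500, 0.04350000)
I·α + gyro = (-0.1400, 0.0600, 0.1200)
velocity change Δv = (-0.04600000, 0.00000000, -0.06800000)
F = m·Δv/dt = (-2.3000, 0.0000, -3.4000)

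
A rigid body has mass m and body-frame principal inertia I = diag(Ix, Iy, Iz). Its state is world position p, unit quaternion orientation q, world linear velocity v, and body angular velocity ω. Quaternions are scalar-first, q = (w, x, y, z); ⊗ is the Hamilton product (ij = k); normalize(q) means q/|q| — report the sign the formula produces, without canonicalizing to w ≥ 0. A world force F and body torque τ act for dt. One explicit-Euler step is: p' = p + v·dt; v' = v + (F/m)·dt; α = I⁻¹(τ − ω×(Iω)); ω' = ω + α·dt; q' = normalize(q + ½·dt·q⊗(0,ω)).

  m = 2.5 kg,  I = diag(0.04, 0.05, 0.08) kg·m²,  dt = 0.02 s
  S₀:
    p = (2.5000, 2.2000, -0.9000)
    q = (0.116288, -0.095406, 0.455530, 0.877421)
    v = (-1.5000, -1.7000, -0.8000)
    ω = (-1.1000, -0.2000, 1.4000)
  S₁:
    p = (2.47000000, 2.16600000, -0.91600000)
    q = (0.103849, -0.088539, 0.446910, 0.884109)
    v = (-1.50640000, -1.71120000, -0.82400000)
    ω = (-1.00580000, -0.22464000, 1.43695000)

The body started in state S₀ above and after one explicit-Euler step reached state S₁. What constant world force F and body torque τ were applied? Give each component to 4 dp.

Δv = v₁−v₀ = (-0.00640000, -0.01120000, -0.02400000)
applied force F = (-0.8000, -1.4000, -3.0000)
Δω = ω₁−ω₀ = (0.09420000, -0.02464000, 0.03695000)
ω₀×(Iω₀) = (-0.0084, 0.0616, 0.0022)
applied torque τ = (0.1800, 0.0000, 0.1500)

F = (-0.8000, -1.4000, -3.0000)
τ = (0.1800, 0.0000, 0.1500)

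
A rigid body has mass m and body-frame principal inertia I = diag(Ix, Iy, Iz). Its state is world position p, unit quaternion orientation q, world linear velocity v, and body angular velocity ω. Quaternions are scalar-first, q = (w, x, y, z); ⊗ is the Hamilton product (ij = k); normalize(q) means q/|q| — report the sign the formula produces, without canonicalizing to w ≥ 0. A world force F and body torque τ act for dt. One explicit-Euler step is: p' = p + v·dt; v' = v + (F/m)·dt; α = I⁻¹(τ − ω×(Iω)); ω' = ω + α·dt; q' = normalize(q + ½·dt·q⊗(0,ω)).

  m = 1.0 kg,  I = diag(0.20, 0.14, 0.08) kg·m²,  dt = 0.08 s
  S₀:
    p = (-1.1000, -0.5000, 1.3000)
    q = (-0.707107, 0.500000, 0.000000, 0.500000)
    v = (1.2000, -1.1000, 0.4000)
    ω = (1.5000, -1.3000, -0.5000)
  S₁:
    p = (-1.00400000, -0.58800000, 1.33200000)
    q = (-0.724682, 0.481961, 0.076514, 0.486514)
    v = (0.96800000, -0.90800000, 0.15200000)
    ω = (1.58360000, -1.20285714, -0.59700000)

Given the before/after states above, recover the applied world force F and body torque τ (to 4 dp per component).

F = (-2.9000, 2.4000, -3.1000)
τ = (0.1700, 0.0800, 0.0200)

ω₁ − ω₀ = (0.08360000, 0.09714286, -0.09700000)
gyro term ω₀×Iω₀ = (-0.0390, -0.0900, 0.1170)
applied torque τ = (0.1700, 0.0800, 0.0200)
v₁ − v₀ = (-0.23200000, 0.19200000, -0.24800000)
applied force F = (-2.9000, 2.4000, -3.1000)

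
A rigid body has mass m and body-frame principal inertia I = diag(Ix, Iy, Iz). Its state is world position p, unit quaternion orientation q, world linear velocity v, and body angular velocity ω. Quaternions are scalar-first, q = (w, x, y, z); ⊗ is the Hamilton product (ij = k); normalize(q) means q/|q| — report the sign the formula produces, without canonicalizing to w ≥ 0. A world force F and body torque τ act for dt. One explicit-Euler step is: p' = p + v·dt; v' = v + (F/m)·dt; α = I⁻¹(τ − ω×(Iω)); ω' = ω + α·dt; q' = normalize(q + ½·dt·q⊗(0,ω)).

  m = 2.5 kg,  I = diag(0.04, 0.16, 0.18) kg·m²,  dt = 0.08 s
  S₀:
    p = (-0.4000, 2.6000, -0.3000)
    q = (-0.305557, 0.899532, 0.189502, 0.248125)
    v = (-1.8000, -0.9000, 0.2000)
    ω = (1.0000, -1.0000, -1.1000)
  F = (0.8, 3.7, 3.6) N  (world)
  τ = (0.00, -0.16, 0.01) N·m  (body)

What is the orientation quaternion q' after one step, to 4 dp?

q' = (-0.3222, 0.8866, 0.2506, 0.2175)

Hamilton product q⊗(0,ω) = (-0.4370925, -0.2658842, 1.5431672, -0.7529213)
updated quaternion q' = (-0.3222, 0.8866, 0.2506, 0.2175)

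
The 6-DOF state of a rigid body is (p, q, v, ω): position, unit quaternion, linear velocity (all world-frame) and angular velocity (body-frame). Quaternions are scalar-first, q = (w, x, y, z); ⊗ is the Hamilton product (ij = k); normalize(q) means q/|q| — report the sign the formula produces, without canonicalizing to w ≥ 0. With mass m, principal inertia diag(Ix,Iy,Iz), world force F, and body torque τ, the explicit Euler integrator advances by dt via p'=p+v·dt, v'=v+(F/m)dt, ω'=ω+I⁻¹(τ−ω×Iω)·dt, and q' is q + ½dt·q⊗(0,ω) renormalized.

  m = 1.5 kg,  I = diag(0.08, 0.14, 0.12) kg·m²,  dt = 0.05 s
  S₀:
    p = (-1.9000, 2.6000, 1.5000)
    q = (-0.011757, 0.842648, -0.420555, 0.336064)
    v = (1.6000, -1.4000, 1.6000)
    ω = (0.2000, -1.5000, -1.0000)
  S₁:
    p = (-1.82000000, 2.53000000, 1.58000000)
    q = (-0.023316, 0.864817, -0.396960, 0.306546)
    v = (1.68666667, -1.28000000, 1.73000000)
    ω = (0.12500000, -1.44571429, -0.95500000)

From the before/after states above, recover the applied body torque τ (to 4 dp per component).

τ = (-0.1500, 0.1600, 0.0900)

rate change Δω = (-0.07500000, 0.05428571, 0.04500000)
gyro term ω₀×Iω₀ = (-0.0300, 0.0080, -0.0180)
τ = I·(Δω/dt) + ω₀×(Iω₀) = (-0.1500, 0.1600, 0.0900)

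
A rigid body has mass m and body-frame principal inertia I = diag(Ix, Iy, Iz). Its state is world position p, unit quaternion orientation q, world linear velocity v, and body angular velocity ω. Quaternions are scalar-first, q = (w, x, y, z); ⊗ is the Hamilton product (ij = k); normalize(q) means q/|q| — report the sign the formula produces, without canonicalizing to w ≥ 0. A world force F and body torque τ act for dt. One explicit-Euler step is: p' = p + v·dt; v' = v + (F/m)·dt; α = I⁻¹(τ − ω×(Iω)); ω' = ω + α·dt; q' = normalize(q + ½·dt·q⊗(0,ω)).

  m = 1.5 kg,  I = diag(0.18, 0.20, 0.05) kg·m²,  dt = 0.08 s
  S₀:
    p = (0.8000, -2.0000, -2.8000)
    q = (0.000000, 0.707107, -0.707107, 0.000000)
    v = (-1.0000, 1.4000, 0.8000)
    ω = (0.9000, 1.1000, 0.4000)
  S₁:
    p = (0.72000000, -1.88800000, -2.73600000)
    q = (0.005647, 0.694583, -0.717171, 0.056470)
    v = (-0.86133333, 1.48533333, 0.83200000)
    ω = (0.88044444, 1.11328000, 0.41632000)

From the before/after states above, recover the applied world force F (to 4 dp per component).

velocity change Δv = (0.13866667, 0.08533333, 0.03200000)
m·(v₁−v₀)/dt = (2.6000, 1.6000, 0.6000)

F = (2.6000, 1.6000, 0.6000)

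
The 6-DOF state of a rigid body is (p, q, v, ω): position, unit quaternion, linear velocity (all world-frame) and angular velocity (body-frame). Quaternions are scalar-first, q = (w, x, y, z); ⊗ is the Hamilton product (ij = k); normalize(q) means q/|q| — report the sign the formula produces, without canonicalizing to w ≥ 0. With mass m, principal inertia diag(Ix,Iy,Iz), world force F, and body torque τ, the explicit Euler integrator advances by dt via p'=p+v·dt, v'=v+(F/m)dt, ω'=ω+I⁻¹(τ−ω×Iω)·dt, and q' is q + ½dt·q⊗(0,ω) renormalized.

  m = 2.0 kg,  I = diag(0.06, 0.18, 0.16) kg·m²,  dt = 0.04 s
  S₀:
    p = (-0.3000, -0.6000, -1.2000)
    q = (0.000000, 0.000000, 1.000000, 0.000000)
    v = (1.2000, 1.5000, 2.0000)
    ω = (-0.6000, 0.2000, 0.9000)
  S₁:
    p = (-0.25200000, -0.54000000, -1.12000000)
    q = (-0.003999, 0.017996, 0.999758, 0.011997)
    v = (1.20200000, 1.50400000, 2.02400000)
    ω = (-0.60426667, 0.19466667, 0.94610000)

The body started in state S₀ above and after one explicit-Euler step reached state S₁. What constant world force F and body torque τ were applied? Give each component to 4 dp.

F = (0.1000, 0.2000, 1.2000)
τ = (-0.0100, 0.0300, 0.1700)

Δv = v₁−v₀ = (0.00200000, 0.00400000, 0.02400000)
m·(v₁−v₀)/dt = (0.1000, 0.2000, 1.2000)
Δω = ω₁−ω₀ = (-0.00426667, -0.00533333, 0.04610000)
τ = I·(Δω/dt) + ω₀×(Iω₀) = (-0.0100, 0.0300, 0.1700)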